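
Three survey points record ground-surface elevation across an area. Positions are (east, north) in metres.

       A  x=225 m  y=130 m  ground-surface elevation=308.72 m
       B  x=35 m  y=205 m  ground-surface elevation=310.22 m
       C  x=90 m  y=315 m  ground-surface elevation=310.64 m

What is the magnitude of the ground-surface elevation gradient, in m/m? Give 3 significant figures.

Taking A as reference: B−A = (-190, 75, +1.50); C−A = (-135, 185, +1.92).
Determinant of the coordinate differences = (-190)·185 − (-135)·75 = -25025.
∂z/∂x = [(+1.50)·185 − (+1.92)·75] / -25025 = -0.005335
∂z/∂y = [(-190)·(+1.92) − (-135)·(+1.50)] / -25025 = +0.006486
|∇f| = √(-0.005335² + 0.006486²) = 0.008398 m/m

0.00840 m/m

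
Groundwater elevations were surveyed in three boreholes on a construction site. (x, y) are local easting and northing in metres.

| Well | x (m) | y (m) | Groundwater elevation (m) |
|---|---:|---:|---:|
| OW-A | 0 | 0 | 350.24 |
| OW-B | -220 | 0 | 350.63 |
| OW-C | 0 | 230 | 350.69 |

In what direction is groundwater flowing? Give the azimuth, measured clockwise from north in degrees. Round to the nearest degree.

138°

∂h/∂x = (350.63 − 350.24) / (-220 − 0) = -0.001773
∂h/∂y = (350.69 − 350.24) / (230 − 0) = +0.001957
Flow direction (−∇h) has components (+0.001773 E, -0.001957 N).
Azimuth = atan2(E, N) = atan2(+0.001773, -0.001957) = 137.8° ≈ 138°.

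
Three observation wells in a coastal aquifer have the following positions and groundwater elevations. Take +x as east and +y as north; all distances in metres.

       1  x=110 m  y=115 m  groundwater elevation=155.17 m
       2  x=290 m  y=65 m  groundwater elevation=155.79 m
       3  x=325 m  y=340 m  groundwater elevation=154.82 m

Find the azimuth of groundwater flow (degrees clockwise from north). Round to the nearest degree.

Differences from 1: to 2 (Δx, Δy, Δh) = (180, -50, +0.62); to 3 = (215, 225, -0.35).
Solve a·Δx + b·Δy = Δh: det = 180·225 − 215·(-50) = 51250.
∂h/∂x = [(+0.62)·225 − (-0.35)·(-50)] / 51250 = +0.002380
∂h/∂y = [180·(-0.35) − 215·(+0.62)] / 51250 = -0.003830
Flow direction (−∇h) has components (-0.002380 E, +0.003830 N).
Azimuth = atan2(E, N) = atan2(-0.002380, +0.003830) = 328.1° ≈ 328°.

328°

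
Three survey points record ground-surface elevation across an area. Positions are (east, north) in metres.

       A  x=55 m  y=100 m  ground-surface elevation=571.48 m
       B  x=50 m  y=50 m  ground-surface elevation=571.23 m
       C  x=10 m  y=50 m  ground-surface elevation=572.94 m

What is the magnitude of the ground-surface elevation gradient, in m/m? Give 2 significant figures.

0.044 m/m

Three-point gradient (reference A): Δ to B = (-5, -50, -0.25), Δ to C = (-45, -50, +1.46).
∂z/∂x = -0.04275, ∂z/∂y = +0.009275 (det = -2000).
|∇f| = √(-0.04275² + 0.009275²) = 0.04374 m/m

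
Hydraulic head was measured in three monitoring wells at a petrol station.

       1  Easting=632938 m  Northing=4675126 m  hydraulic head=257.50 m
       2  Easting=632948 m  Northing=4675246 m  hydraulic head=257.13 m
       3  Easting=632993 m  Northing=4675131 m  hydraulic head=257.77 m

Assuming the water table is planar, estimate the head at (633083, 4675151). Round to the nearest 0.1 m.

Differences from 1: to 2 (Δx, Δy, Δh) = (10, 120, -0.37); to 3 = (55, 5, +0.27).
Determinant of the coordinate differences = 10·5 − 55·120 = -6550.
∂h/∂x = [(-0.37)·5 − (+0.27)·120] / -6550 = +0.005229
∂h/∂y = [10·(+0.27) − 55·(-0.37)] / -6550 = -0.003519
h(633083, 4675151) = 257.50 + (+0.005229)·(145) + (-0.003519)·(25) = 257.50 +0.758 -0.088 = 258.170 m.

258.2 m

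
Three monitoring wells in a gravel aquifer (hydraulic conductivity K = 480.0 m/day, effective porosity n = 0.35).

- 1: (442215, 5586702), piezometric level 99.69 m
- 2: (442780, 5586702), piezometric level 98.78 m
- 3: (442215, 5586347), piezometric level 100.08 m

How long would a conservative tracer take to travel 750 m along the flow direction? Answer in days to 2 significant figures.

∂h/∂x = (98.78 − 99.69) / (442780 − 442215) = -0.001611
∂h/∂y = (100.08 − 99.69) / (5586347 − 5586702) = -0.001099
|∇h| = √(-0.001611² + -0.001099²) = 0.00195
Seepage velocity v = K·i/n = 480.0 × 0.00195 / 0.35 = 2.674 m/day.
t = 750 / 2.674 = 280.5 days.

280 days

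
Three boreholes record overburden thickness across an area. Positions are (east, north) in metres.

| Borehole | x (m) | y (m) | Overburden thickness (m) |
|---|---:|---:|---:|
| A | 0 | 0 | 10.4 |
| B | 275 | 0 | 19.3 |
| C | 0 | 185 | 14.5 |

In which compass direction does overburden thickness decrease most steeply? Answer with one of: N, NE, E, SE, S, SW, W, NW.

∂d/∂x = (19.3 − 10.4) / (275 − 0) = +0.03236
∂d/∂y = (14.5 − 10.4) / (185 − 0) = +0.02216
Steepest decrease is along −∇f = (-0.03236 E, -0.02216 N) → southwest.

SW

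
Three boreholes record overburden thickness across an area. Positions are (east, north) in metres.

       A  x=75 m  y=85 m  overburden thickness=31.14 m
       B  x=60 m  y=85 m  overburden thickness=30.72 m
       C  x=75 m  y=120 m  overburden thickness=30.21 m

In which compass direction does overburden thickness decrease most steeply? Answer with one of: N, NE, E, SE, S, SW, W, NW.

NW

Differences from A: to B (Δx, Δy, Δh) = (-15, 0, -0.42); to C = (0, 35, -0.93).
Solve a·Δx + b·Δy = Δd: det = (-15)·35 − 0·0 = -525.
∂d/∂x = [(-0.42)·35 − (-0.93)·0] / -525 = +0.02800
∂d/∂y = [(-15)·(-0.93) − 0·(-0.42)] / -525 = -0.02657
Steepest decrease is along −∇f = (-0.02800 E, +0.02657 N) → northwest.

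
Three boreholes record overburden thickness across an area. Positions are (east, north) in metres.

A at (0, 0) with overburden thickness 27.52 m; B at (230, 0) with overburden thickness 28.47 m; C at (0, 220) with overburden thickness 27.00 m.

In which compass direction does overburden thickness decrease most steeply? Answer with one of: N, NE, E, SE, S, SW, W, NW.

∂d/∂x = (28.47 − 27.52) / (230 − 0) = +0.004130
∂d/∂y = (27.00 − 27.52) / (220 − 0) = -0.002364
Steepest decrease is along −∇f = (-0.004130 E, +0.002364 N) → northwest.

NW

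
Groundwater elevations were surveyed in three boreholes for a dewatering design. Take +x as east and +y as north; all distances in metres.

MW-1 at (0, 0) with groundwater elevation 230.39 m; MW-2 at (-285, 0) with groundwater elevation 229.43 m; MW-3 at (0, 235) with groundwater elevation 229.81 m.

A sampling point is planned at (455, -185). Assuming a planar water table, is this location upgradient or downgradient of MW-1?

∂h/∂x = (229.43 − 230.39) / (-285 − 0) = +0.003368
∂h/∂y = (229.81 − 230.39) / (235 − 0) = -0.002468
Head at (455, -185) = 230.39 + (+0.003368)·(455) + (-0.002468)·(-185) = 232.38 m.
That is higher than the 230.39 m at MW-1, so the point is upgradient.

upgradient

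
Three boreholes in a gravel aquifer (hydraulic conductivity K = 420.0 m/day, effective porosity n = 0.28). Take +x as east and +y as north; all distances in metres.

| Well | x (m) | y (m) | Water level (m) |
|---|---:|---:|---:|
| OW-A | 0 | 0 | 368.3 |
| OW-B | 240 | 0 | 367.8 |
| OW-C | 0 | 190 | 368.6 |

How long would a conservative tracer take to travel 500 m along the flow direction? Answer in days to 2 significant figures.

130 days

∂h/∂x = (367.8 − 368.3) / (240 − 0) = -0.002083
∂h/∂y = (368.6 − 368.3) / (190 − 0) = +0.001579
|∇h| = √(-0.002083² + 0.001579²) = 0.002614
Seepage velocity v = K·i/n = 420.0 × 0.002614 / 0.28 = 3.921 m/day.
t = 500 / 3.921 = 127.5 days.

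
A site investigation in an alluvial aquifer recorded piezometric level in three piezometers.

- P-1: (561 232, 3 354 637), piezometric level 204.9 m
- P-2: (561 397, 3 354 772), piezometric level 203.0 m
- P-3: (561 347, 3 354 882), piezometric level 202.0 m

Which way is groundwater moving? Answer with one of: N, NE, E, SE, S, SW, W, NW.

Three-point gradient (reference P-1): Δ to P-2 = (165, 135, -1.9), Δ to P-3 = (115, 245, -2.9).
∂h/∂x = -0.002972, ∂h/∂y = -0.01044 (det = 24900).
Flow = −∇h = (+0.002972 east, +0.01044 north), which points north.

N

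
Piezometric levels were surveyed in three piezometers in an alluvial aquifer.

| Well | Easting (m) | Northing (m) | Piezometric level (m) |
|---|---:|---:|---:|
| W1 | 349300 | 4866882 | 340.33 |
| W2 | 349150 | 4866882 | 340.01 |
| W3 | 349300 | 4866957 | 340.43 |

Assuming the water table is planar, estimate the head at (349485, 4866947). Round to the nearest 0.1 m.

340.8 m

∂h/∂x = (340.01 − 340.33) / (349150 − 349300) = +0.002133
∂h/∂y = (340.43 − 340.33) / (4866957 − 4866882) = +0.001333
h(349485, 4866947) = 340.33 + (+0.002133)·(185) + (+0.001333)·(65) = 340.33 +0.395 +0.087 = 340.811 m.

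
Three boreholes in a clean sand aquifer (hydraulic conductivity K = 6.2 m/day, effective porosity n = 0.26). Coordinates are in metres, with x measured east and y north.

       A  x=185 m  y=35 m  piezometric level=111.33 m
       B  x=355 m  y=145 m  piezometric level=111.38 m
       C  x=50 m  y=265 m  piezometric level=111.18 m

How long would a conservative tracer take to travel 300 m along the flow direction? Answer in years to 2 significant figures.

55 years

Taking A as reference: B−A = (170, 110, +0.05); C−A = (-135, 230, -0.15).
Determinant of the coordinate differences = 170·230 − (-135)·110 = 53950.
∂h/∂x = [(+0.05)·230 − (-0.15)·110] / 53950 = +0.0005190
∂h/∂y = [170·(-0.15) − (-135)·(+0.05)] / 53950 = -0.0003475
|∇h| = √(0.0005190² + -0.0003475²) = 0.0006246
Seepage velocity v = K·i/n = 6.2 × 0.0006246 / 0.26 = 0.01489 m/day.
t = 300 / 0.01489 = 2.015e+04 days = 55.2 years.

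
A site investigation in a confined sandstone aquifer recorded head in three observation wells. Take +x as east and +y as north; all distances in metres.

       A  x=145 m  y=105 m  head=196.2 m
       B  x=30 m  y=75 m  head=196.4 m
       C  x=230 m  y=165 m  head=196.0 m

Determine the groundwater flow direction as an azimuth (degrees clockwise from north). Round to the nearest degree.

045°

Differences from A: to B (Δx, Δy, Δh) = (-115, -30, +0.2); to C = (85, 60, -0.2).
Determinant of the coordinate differences = (-115)·60 − 85·(-30) = -4350.
∂h/∂x = [(+0.2)·60 − (-0.2)·(-30)] / -4350 = -0.001379
∂h/∂y = [(-115)·(-0.2) − 85·(+0.2)] / -4350 = -0.001379
Flow direction (−∇h) has components (+0.001379 E, +0.001379 N).
Azimuth = atan2(E, N) = atan2(+0.001379, +0.001379) = 45.0° ≈ 045°.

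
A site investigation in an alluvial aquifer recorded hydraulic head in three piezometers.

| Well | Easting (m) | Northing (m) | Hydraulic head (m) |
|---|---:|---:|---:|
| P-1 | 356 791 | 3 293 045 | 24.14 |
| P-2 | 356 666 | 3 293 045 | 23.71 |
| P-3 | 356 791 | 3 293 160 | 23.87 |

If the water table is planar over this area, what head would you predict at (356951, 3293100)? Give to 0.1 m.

24.6 m

∂h/∂x = (23.71 − 24.14) / (356666 − 356791) = +0.003440
∂h/∂y = (23.87 − 24.14) / (3293160 − 3293045) = -0.002348
h(356951, 3293100) = 24.14 + (+0.003440)·(160) + (-0.002348)·(55) = 24.14 +0.550 -0.129 = 24.561 m.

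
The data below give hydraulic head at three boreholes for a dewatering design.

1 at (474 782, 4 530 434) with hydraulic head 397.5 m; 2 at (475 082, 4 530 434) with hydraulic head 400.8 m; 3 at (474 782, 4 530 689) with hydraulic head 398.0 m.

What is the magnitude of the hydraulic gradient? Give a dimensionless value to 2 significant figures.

∂h/∂x = (400.8 − 397.5) / (475082 − 474782) = +0.01100
∂h/∂y = (398.0 − 397.5) / (4530689 − 4530434) = +0.001961
|∇h| = √(0.01100² + 0.001961²) = 0.01117

0.011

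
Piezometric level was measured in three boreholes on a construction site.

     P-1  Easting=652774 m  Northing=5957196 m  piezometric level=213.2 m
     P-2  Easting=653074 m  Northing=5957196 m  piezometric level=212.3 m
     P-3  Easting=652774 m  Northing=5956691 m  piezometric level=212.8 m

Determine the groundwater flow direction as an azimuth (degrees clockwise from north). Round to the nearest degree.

105°

∂h/∂x = (212.3 − 213.2) / (653074 − 652774) = -0.003000
∂h/∂y = (212.8 − 213.2) / (5956691 − 5957196) = +0.0007921
Flow direction (−∇h) has components (+0.003000 E, -0.0007921 N).
Azimuth = atan2(E, N) = atan2(+0.003000, -0.0007921) = 104.8° ≈ 105°.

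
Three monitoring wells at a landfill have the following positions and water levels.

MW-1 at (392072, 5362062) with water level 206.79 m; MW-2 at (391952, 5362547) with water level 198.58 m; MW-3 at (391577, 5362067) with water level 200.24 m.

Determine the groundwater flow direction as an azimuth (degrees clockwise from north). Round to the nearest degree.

316°

Differences from MW-1: to MW-2 (Δx, Δy, Δh) = (-120, 485, -8.21); to MW-3 = (-495, 5, -6.55).
Solve a·Δx + b·Δy = Δh: det = (-120)·5 − (-495)·485 = 239475.
∂h/∂x = [(-8.21)·5 − (-6.55)·485] / 239475 = +0.01309
∂h/∂y = [(-120)·(-6.55) − (-495)·(-8.21)] / 239475 = -0.01369
Flow direction (−∇h) has components (-0.01309 E, +0.01369 N).
Azimuth = atan2(E, N) = atan2(-0.01309, +0.01369) = 316.3° ≈ 316°.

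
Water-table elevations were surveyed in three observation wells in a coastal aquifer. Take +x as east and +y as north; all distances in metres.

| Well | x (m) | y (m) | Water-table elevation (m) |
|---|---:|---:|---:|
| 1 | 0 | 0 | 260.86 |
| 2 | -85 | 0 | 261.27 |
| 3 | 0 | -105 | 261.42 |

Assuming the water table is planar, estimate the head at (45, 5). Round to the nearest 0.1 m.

∂h/∂x = (261.27 − 260.86) / (-85 − 0) = -0.004824
∂h/∂y = (261.42 − 260.86) / (-105 − 0) = -0.005333
h(45, 5) = 260.86 + (-0.004824)·(45) + (-0.005333)·(5) = 260.86 -0.217 -0.027 = 260.616 m.

260.6 m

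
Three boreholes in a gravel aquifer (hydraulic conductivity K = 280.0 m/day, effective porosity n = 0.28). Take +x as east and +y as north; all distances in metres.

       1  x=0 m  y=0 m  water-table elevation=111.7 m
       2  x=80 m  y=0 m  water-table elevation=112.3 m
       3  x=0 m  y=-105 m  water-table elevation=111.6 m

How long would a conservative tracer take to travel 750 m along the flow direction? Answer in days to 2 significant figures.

99 days

∂h/∂x = (112.3 − 111.7) / (80 − 0) = +0.007500
∂h/∂y = (111.6 − 111.7) / (-105 − 0) = +0.0009524
|∇h| = √(0.007500² + 0.0009524²) = 0.00756
Seepage velocity v = K·i/n = 280.0 × 0.00756 / 0.28 = 7.56 m/day.
t = 750 / 7.56 = 99.21 days.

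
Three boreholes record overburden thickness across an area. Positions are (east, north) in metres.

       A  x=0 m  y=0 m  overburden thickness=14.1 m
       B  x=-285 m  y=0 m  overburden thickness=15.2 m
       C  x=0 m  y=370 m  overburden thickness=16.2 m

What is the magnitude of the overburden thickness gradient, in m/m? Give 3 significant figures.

0.00686 m/m

∂d/∂x = (15.2 − 14.1) / (-285 − 0) = -0.003860
∂d/∂y = (16.2 − 14.1) / (370 − 0) = +0.005676
|∇f| = √(-0.003860² + 0.005676²) = 0.006864 m/m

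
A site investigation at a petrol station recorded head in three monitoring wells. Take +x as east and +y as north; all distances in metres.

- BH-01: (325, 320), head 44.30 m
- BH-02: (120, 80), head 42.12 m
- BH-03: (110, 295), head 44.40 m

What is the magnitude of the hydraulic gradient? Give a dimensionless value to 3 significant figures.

Differences from BH-01: to BH-02 (Δx, Δy, Δh) = (-205, -240, -2.18); to BH-03 = (-215, -25, +0.10).
Solve a·Δx + b·Δy = Δh: det = (-205)·(-25) − (-215)·(-240) = -46475.
∂h/∂x = [(-2.18)·(-25) − (+0.10)·(-240)] / -46475 = -0.001689
∂h/∂y = [(-205)·(+0.10) − (-215)·(-2.18)] / -46475 = +0.01053
|∇h| = √(-0.001689² + 0.01053²) = 0.01066

0.0107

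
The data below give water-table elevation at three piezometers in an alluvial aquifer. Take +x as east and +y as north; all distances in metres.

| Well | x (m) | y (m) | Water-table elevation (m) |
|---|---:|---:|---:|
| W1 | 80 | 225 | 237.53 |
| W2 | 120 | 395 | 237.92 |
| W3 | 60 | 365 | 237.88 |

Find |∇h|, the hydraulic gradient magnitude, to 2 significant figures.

Differences from W1: to W2 (Δx, Δy, Δh) = (40, 170, +0.39); to W3 = (-20, 140, +0.35).
Determinant of the coordinate differences = 40·140 − (-20)·170 = 9000.
∂h/∂x = [(+0.39)·140 − (+0.35)·170] / 9000 = -0.0005444
∂h/∂y = [40·(+0.35) − (-20)·(+0.39)] / 9000 = +0.002422
|∇h| = √(-0.0005444² + 0.002422²) = 0.002482

0.0025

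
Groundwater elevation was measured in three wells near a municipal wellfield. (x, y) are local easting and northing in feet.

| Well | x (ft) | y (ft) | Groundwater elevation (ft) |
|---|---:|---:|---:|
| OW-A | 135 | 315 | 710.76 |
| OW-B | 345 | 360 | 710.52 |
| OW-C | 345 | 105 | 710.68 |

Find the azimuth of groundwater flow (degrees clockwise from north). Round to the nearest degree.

058°

Differences from OW-A: to OW-B (Δx, Δy, Δh) = (210, 45, -0.24); to OW-C = (210, -210, -0.08).
Determinant of the coordinate differences = 210·(-210) − 210·45 = -53550.
∂h/∂x = [(-0.24)·(-210) − (-0.08)·45] / -53550 = -0.001008
∂h/∂y = [210·(-0.08) − 210·(-0.24)] / -53550 = -0.0006275
Flow direction (−∇h) has components (+0.001008 E, +0.0006275 N).
Azimuth = atan2(E, N) = atan2(+0.001008, +0.0006275) = 58.1° ≈ 058°.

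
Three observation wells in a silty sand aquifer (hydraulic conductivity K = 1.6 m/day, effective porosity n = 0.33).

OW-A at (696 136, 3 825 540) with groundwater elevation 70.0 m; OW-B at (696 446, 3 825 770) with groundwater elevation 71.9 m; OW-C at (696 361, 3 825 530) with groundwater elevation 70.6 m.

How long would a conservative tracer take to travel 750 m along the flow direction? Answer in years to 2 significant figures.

81 years

Differences from OW-A: to OW-B (Δx, Δy, Δh) = (310, 230, +1.9); to OW-C = (225, -10, +0.6).
Determinant of the coordinate differences = 310·(-10) − 225·230 = -54850.
∂h/∂x = [(+1.9)·(-10) − (+0.6)·230] / -54850 = +0.002862
∂h/∂y = [310·(+0.6) − 225·(+1.9)] / -54850 = +0.004403
|∇h| = √(0.002862² + 0.004403²) = 0.005251
Seepage velocity v = K·i/n = 1.6 × 0.005251 / 0.33 = 0.02546 m/day.
t = 750 / 0.02546 = 2.946e+04 days = 80.7 years.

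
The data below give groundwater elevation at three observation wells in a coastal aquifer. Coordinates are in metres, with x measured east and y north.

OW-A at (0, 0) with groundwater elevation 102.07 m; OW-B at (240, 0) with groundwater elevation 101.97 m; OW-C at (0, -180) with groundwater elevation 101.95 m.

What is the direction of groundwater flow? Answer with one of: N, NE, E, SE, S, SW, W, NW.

SE

∂h/∂x = (101.97 − 102.07) / (240 − 0) = -0.0004167
∂h/∂y = (101.95 − 102.07) / (-180 − 0) = +0.0006667
Flow = −∇h = (+0.0004167 east, -0.0006667 north), which points southeast.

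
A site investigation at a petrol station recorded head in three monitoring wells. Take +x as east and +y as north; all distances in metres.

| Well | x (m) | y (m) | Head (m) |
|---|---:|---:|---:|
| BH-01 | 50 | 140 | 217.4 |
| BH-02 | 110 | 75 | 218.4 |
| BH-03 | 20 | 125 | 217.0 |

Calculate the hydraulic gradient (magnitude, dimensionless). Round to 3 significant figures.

Differences from BH-01: to BH-02 (Δx, Δy, Δh) = (60, -65, +1.0); to BH-03 = (-30, -15, -0.4).
Solve a·Δx + b·Δy = Δh: det = 60·(-15) − (-30)·(-65) = -2850.
∂h/∂x = [(+1.0)·(-15) − (-0.4)·(-65)] / -2850 = +0.01439
∂h/∂y = [60·(-0.4) − (-30)·(+1.0)] / -2850 = -0.002105
|∇h| = √(0.01439² + -0.002105²) = 0.01454

0.0145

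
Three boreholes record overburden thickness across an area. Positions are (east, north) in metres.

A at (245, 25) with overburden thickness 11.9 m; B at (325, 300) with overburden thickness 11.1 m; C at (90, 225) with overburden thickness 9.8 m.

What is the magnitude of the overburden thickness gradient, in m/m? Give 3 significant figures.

0.00869 m/m

Taking A as reference: B−A = (80, 275, -0.8); C−A = (-155, 200, -2.1).
Determinant of the coordinate differences = 80·200 − (-155)·275 = 58625.
∂d/∂x = [(-0.8)·200 − (-2.1)·275] / 58625 = +0.007122
∂d/∂y = [80·(-2.1) − (-155)·(-0.8)] / 58625 = -0.004981
|∇f| = √(0.007122² + -0.004981²) = 0.008691 m/m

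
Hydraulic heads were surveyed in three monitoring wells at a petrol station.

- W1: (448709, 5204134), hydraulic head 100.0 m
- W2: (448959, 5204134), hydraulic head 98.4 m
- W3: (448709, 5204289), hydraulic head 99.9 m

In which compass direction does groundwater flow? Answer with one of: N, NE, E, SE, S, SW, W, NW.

∂h/∂x = (98.4 − 100.0) / (448959 − 448709) = -0.006400
∂h/∂y = (99.9 − 100.0) / (5204289 − 5204134) = -0.0006452
Flow = −∇h = (+0.006400 east, +0.0006452 north), which points east.

E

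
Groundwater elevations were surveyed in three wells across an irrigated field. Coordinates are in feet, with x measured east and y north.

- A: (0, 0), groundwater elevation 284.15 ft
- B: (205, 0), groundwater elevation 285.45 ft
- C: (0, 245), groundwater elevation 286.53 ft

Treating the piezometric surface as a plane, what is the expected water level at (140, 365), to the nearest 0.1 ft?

∂h/∂x = (285.45 − 284.15) / (205 − 0) = +0.006341
∂h/∂y = (286.53 − 284.15) / (245 − 0) = +0.009714
h(140, 365) = 284.15 + (+0.006341)·(140) + (+0.009714)·(365) = 284.15 +0.888 +3.546 = 288.584 ft.

288.6 ft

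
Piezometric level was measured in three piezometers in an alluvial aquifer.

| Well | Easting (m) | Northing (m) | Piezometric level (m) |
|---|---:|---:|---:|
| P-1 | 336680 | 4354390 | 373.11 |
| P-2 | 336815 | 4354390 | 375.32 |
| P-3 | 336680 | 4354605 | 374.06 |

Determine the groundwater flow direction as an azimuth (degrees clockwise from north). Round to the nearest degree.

∂h/∂x = (375.32 − 373.11) / (336815 − 336680) = +0.01637
∂h/∂y = (374.06 − 373.11) / (4354605 − 4354390) = +0.004419
Flow direction (−∇h) has components (-0.01637 E, -0.004419 N).
Azimuth = atan2(E, N) = atan2(-0.01637, -0.004419) = 254.9° ≈ 255°.

255°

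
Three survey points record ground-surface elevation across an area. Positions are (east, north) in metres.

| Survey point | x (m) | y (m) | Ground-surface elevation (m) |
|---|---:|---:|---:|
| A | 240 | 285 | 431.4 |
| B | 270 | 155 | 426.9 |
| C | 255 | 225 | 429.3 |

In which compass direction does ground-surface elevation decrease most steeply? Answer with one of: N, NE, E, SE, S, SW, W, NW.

SE

Differences from A: to B (Δx, Δy, Δh) = (30, -130, -4.5); to C = (15, -60, -2.1).
Solve a·Δx + b·Δy = Δz: det = 30·(-60) − 15·(-130) = 150.
∂z/∂x = [(-4.5)·(-60) − (-2.1)·(-130)] / 150 = -0.02000
∂z/∂y = [30·(-2.1) − 15·(-4.5)] / 150 = +0.03000
Steepest decrease is along −∇f = (+0.02000 E, -0.03000 N) → southeast.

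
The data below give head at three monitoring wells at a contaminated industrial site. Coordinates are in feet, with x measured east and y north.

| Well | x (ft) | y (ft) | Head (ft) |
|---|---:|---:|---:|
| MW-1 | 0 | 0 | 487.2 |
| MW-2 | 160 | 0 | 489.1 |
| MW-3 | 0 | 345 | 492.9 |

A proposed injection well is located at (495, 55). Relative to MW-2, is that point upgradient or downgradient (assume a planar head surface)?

∂h/∂x = (489.1 − 487.2) / (160 − 0) = +0.01188
∂h/∂y = (492.9 − 487.2) / (345 − 0) = +0.01652
Head at (495, 55) = 487.2 + (+0.01188)·(495) + (+0.01652)·(55) = 493.99 ft.
That is higher than the 489.1 ft at MW-2, so the point is upgradient.

upgradient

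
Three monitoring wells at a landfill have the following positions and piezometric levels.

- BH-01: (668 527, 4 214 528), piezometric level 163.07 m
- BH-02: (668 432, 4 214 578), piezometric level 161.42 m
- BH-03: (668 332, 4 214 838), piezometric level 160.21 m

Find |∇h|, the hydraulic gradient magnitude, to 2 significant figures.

Differences from BH-01: to BH-02 (Δx, Δy, Δh) = (-95, 50, -1.65); to BH-03 = (-195, 310, -2.86).
Solve a·Δx + b·Δy = Δh: det = (-95)·310 − (-195)·50 = -19700.
∂h/∂x = [(-1.65)·310 − (-2.86)·50] / -19700 = +0.01871
∂h/∂y = [(-95)·(-2.86) − (-195)·(-1.65)] / -19700 = +0.002541
|∇h| = √(0.01871² + 0.002541²) = 0.01888

0.019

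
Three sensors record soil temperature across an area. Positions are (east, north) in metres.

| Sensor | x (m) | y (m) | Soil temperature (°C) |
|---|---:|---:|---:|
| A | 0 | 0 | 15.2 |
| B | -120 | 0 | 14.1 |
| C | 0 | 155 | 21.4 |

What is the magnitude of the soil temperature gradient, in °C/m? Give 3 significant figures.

∂T/∂x = (14.1 − 15.2) / (-120 − 0) = +0.009167
∂T/∂y = (21.4 − 15.2) / (155 − 0) = +0.04000
|∇f| = √(0.009167² + 0.04000²) = 0.04104 °C/m

0.0410 °C/m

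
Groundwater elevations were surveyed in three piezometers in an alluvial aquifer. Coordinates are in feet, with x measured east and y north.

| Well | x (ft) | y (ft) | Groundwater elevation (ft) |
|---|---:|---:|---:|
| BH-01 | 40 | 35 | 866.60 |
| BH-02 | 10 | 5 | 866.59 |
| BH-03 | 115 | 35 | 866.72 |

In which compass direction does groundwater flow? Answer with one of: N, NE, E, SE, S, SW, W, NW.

With h = a·x + b·y + c and BH-01 as origin, the differences give:
  (-30)·a + (-30)·b = -0.01
  75·a + 0·b = +0.12
Eliminate b (×0 and ×(-30), subtract): 2250·a = 3.600 → a = ∂h/∂x = +0.001600
Back-substitute: b = ∂h/∂y = -0.001267.
Flow = −∇h = (-0.001600 east, +0.001267 north), which points northwest.

NW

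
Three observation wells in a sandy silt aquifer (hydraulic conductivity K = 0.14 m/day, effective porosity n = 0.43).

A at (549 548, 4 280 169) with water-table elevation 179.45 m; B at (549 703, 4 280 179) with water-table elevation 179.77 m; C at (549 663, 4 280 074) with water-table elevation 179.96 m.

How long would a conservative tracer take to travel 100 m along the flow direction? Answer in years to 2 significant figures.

Differences from A: to B (Δx, Δy, Δh) = (155, 10, +0.32); to C = (115, -95, +0.51).
Solve a·Δx + b·Δy = Δh: det = 155·(-95) − 115·10 = -15875.
∂h/∂x = [(+0.32)·(-95) − (+0.51)·10] / -15875 = +0.002236
∂h/∂y = [155·(+0.51) − 115·(+0.32)] / -15875 = -0.002661
|∇h| = √(0.002236² + -0.002661²) = 0.003476
Seepage velocity v = K·i/n = 0.14 × 0.003476 / 0.43 = 0.001132 m/day.
t = 100 / 0.001132 = 8.834e+04 days = 242 years.

240 years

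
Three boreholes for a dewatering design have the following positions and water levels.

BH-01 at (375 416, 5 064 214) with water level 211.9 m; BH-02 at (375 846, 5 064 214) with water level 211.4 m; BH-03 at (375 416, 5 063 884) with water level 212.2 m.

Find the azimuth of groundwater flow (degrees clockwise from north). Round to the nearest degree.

∂h/∂x = (211.4 − 211.9) / (375846 − 375416) = -0.001163
∂h/∂y = (212.2 − 211.9) / (5063884 − 5064214) = -0.0009091
Flow direction (−∇h) has components (+0.001163 E, +0.0009091 N).
Azimuth = atan2(E, N) = atan2(+0.001163, +0.0009091) = 52.0° ≈ 052°.

052°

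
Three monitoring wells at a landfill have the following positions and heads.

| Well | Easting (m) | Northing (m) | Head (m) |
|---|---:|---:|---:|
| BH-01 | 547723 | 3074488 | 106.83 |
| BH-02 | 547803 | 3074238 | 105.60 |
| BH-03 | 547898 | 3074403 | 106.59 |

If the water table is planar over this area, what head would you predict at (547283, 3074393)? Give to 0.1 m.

Taking BH-01 as reference: BH-02−BH-01 = (80, -250, -1.23); BH-03−BH-01 = (175, -85, -0.24).
Solve a·Δx + b·Δy = Δh: det = 80·(-85) − 175·(-250) = 36950.
∂h/∂x = [(-1.23)·(-85) − (-0.24)·(-250)] / 36950 = +0.001206
∂h/∂y = [80·(-0.24) − 175·(-1.23)] / 36950 = +0.005306
h(547283, 3074393) = 106.83 + (+0.001206)·(-440) + (+0.005306)·(-95) = 106.83 -0.531 -0.504 = 105.795 m.

105.8 m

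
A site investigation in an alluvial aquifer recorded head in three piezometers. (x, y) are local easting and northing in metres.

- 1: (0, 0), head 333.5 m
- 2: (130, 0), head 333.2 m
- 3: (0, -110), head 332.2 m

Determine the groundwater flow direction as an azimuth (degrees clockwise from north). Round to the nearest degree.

∂h/∂x = (333.2 − 333.5) / (130 − 0) = -0.002308
∂h/∂y = (332.2 − 333.5) / (-110 − 0) = +0.01182
Flow direction (−∇h) has components (+0.002308 E, -0.01182 N).
Azimuth = atan2(E, N) = atan2(+0.002308, -0.01182) = 169.0° ≈ 169°.

169°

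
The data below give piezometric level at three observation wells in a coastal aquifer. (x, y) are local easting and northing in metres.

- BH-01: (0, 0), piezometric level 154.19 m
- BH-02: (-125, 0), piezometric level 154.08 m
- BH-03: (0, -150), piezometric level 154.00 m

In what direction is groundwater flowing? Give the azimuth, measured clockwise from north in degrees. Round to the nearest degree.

215°

∂h/∂x = (154.08 − 154.19) / (-125 − 0) = +0.0008800
∂h/∂y = (154.00 − 154.19) / (-150 − 0) = +0.001267
Flow direction (−∇h) has components (-0.0008800 E, -0.001267 N).
Azimuth = atan2(E, N) = atan2(-0.0008800, -0.001267) = 214.8° ≈ 215°.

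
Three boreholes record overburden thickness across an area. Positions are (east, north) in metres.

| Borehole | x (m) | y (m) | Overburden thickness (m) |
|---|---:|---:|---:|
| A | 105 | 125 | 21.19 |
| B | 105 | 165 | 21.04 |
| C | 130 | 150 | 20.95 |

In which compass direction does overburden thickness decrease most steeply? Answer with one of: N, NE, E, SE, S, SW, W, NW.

With d = a·x + b·y + c and A as origin, the differences give:
  0·a + 40·b = -0.15
  25·a + 25·b = -0.24
Eliminate b (×25 and ×40, subtract): -1000·a = 5.850 → a = ∂d/∂x = -0.005850
Back-substitute: b = ∂d/∂y = -0.003750.
Steepest decrease is along −∇f = (+0.005850 E, +0.003750 N) → northeast.

NE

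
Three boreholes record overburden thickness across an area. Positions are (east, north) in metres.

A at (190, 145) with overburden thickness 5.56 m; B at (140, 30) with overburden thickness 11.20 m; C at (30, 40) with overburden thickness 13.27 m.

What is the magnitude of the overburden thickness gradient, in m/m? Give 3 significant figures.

0.0452 m/m

Differences from A: to B (Δx, Δy, Δh) = (-50, -115, +5.64); to C = (-160, -105, +7.71).
Determinant of the coordinate differences = (-50)·(-105) − (-160)·(-115) = -13150.
∂d/∂x = [(+5.64)·(-105) − (+7.71)·(-115)] / -13150 = -0.02239
∂d/∂y = [(-50)·(+7.71) − (-160)·(+5.64)] / -13150 = -0.03931
|∇f| = √(-0.02239² + -0.03931²) = 0.04524 m/m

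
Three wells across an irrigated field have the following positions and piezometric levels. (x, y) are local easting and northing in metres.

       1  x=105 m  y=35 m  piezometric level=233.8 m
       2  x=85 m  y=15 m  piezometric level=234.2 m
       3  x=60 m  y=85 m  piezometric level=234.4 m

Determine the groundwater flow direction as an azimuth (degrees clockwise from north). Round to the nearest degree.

079°

Three-point gradient (reference 1): Δ to 2 = (-20, -20, +0.4), Δ to 3 = (-45, 50, +0.6).
∂h/∂x = -0.01684, ∂h/∂y = -0.003158 (det = -1900).
Flow direction (−∇h) has components (+0.01684 E, +0.003158 N).
Azimuth = atan2(E, N) = atan2(+0.01684, +0.003158) = 79.4° ≈ 079°.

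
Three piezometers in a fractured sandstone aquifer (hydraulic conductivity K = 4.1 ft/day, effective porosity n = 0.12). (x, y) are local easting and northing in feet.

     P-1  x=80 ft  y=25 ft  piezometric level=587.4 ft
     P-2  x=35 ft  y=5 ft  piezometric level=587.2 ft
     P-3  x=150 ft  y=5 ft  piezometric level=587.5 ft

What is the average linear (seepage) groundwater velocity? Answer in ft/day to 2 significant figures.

Differences from P-1: to P-2 (Δx, Δy, Δh) = (-45, -20, -0.2); to P-3 = (70, -20, +0.1).
Determinant of the coordinate differences = (-45)·(-20) − 70·(-20) = 2300.
∂h/∂x = [(-0.2)·(-20) − (+0.1)·(-20)] / 2300 = +0.002609
∂h/∂y = [(-45)·(+0.1) − 70·(-0.2)] / 2300 = +0.004130
|∇h| = √(0.002609² + 0.004130²) = 0.004885
Seepage velocity v = K·i/n = 4.1 × 0.004885 / 0.12 = 0.1669 ft/day.

0.17 ft/day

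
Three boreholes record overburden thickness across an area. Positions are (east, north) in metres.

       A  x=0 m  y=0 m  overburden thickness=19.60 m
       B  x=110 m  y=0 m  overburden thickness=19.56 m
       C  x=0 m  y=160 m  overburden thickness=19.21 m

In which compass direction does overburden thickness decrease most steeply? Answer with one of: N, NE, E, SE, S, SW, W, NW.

∂d/∂x = (19.56 − 19.60) / (110 − 0) = -0.0003636
∂d/∂y = (19.21 − 19.60) / (160 − 0) = -0.002438
Steepest decrease is along −∇f = (+0.0003636 E, +0.002438 N) → north.

N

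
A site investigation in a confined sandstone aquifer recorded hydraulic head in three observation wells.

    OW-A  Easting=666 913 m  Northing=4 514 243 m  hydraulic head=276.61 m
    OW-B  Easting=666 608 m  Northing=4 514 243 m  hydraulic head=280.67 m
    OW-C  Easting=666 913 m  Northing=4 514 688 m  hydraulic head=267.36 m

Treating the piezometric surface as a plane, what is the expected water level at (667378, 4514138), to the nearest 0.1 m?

∂h/∂x = (280.67 − 276.61) / (666608 − 666913) = -0.01331
∂h/∂y = (267.36 − 276.61) / (4514688 − 4514243) = -0.02079
h(667378, 4514138) = 276.61 + (-0.01331)·(465) + (-0.02079)·(-105) = 276.61 -6.190 +2.183 = 272.603 m.

272.6 m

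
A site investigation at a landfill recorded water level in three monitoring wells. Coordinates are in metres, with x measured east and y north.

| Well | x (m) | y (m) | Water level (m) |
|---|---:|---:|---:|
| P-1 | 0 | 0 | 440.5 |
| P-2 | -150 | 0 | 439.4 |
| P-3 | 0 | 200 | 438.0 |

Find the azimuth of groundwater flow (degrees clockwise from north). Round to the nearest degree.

∂h/∂x = (439.4 − 440.5) / (-150 − 0) = +0.007333
∂h/∂y = (438.0 − 440.5) / (200 − 0) = -0.01250
Flow direction (−∇h) has components (-0.007333 E, +0.01250 N).
Azimuth = atan2(E, N) = atan2(-0.007333, +0.01250) = 329.6° ≈ 330°.

330°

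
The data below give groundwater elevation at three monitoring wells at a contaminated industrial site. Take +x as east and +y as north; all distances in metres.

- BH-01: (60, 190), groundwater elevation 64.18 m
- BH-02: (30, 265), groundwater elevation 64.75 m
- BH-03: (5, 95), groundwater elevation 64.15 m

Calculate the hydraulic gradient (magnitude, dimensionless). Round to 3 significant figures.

0.00876

Taking BH-01 as reference: BH-02−BH-01 = (-30, 75, +0.57); BH-03−BH-01 = (-55, -95, -0.03).
Solve a·Δx + b·Δy = Δh: det = (-30)·(-95) − (-55)·75 = 6975.
∂h/∂x = [(+0.57)·(-95) − (-0.03)·75] / 6975 = -0.007441
∂h/∂y = [(-30)·(-0.03) − (-55)·(+0.57)] / 6975 = +0.004624
|∇h| = √(-0.007441² + 0.004624²) = 0.008761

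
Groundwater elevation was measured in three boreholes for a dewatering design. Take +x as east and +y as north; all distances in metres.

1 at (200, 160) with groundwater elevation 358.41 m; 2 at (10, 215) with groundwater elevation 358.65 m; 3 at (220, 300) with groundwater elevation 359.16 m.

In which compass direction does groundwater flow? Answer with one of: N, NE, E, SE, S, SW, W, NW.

S

Taking 1 as reference: 2−1 = (-190, 55, +0.24); 3−1 = (20, 140, +0.75).
Solve a·Δx + b·Δy = Δh: det = (-190)·140 − 20·55 = -27700.
∂h/∂x = [(+0.24)·140 − (+0.75)·55] / -27700 = +0.0002762
∂h/∂y = [(-190)·(+0.75) − 20·(+0.24)] / -27700 = +0.005318
Flow = −∇h = (-0.0002762 east, -0.005318 north), which points south.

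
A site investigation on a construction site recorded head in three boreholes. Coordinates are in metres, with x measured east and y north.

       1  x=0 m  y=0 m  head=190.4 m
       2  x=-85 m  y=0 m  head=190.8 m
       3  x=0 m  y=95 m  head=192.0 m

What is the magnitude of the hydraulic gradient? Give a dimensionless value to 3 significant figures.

0.0175

∂h/∂x = (190.8 − 190.4) / (-85 − 0) = -0.004706
∂h/∂y = (192.0 − 190.4) / (95 − 0) = +0.01684
|∇h| = √(-0.004706² + 0.01684²) = 0.01749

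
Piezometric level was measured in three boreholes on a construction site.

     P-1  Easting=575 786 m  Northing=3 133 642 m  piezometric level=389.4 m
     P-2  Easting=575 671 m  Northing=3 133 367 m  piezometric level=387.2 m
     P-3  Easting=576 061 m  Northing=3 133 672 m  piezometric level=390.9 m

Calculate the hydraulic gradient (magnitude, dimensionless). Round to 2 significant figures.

With h = a·x + b·y + c and P-1 as origin, the differences give:
  (-115)·a + (-275)·b = -2.2
  275·a + 30·b = +1.5
Eliminate b (×30 and ×(-275), subtract): 72175·a = 346.50 → a = ∂h/∂x = +0.004801
Back-substitute: b = ∂h/∂y = +0.005992.
|∇h| = √(0.004801² + 0.005992²) = 0.007678

0.0077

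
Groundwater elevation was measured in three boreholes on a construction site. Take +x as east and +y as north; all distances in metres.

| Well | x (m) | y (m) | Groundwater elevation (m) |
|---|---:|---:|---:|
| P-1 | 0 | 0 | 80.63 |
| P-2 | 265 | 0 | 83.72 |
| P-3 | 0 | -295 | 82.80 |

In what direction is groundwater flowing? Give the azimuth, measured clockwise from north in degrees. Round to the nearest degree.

302°

∂h/∂x = (83.72 − 80.63) / (265 − 0) = +0.01166
∂h/∂y = (82.80 − 80.63) / (-295 − 0) = -0.007356
Flow direction (−∇h) has components (-0.01166 E, +0.007356 N).
Azimuth = atan2(E, N) = atan2(-0.01166, +0.007356) = 302.2° ≈ 302°.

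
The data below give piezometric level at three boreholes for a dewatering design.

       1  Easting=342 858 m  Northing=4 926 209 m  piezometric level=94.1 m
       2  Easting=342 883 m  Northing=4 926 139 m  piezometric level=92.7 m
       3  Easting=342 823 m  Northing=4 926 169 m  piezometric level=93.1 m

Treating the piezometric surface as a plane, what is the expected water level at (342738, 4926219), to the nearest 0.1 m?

93.8 m

Differences from 1: to 2 (Δx, Δy, Δh) = (25, -70, -1.4); to 3 = (-35, -40, -1.0).
Determinant of the coordinate differences = 25·(-40) − (-35)·(-70) = -3450.
∂h/∂x = [(-1.4)·(-40) − (-1.0)·(-70)] / -3450 = +0.004058
∂h/∂y = [25·(-1.0) − (-35)·(-1.4)] / -3450 = +0.02145
h(342738, 4926219) = 94.1 + (+0.004058)·(-120) + (+0.02145)·(10) = 94.1 -0.487 +0.214 = 93.828 m.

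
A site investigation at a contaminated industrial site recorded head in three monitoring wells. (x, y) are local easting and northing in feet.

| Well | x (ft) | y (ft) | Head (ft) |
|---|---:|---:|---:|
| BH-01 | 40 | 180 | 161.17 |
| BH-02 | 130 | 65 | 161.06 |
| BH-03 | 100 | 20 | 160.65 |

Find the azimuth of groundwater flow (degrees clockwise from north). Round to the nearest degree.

226°

With h = a·x + b·y + c and BH-01 as origin, the differences give:
  90·a + (-115)·b = -0.11
  60·a + (-160)·b = -0.52
Eliminate b (×(-160) and ×(-115), subtract): -7500·a = -42.200 → a = ∂h/∂x = +0.005627
Back-substitute: b = ∂h/∂y = +0.005360.
Flow direction (−∇h) has components (-0.005627 E, -0.005360 N).
Azimuth = atan2(E, N) = atan2(-0.005627, -0.005360) = 226.4° ≈ 226°.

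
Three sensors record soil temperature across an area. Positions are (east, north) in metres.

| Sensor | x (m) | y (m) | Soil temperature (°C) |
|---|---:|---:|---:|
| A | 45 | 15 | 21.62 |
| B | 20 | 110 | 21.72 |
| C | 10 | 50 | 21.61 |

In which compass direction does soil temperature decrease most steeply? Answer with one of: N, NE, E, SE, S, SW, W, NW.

SW

With T = a·x + b·y + c and A as origin, the differences give:
  (-25)·a + 95·b = +0.10
  (-35)·a + 35·b = -0.01
Eliminate b (×35 and ×95, subtract): 2450·a = 4.450 → a = ∂T/∂x = +0.001816
Back-substitute: b = ∂T/∂y = +0.001531.
Steepest decrease is along −∇f = (-0.001816 E, -0.001531 N) → southwest.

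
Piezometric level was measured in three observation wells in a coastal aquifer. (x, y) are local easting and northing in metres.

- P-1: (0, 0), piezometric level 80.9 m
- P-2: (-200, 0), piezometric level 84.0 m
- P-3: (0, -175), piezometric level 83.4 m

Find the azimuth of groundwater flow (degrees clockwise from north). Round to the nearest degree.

∂h/∂x = (84.0 − 80.9) / (-200 − 0) = -0.01550
∂h/∂y = (83.4 − 80.9) / (-175 − 0) = -0.01429
Flow direction (−∇h) has components (+0.01550 E, +0.01429 N).
Azimuth = atan2(E, N) = atan2(+0.01550, +0.01429) = 47.3° ≈ 047°.

047°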